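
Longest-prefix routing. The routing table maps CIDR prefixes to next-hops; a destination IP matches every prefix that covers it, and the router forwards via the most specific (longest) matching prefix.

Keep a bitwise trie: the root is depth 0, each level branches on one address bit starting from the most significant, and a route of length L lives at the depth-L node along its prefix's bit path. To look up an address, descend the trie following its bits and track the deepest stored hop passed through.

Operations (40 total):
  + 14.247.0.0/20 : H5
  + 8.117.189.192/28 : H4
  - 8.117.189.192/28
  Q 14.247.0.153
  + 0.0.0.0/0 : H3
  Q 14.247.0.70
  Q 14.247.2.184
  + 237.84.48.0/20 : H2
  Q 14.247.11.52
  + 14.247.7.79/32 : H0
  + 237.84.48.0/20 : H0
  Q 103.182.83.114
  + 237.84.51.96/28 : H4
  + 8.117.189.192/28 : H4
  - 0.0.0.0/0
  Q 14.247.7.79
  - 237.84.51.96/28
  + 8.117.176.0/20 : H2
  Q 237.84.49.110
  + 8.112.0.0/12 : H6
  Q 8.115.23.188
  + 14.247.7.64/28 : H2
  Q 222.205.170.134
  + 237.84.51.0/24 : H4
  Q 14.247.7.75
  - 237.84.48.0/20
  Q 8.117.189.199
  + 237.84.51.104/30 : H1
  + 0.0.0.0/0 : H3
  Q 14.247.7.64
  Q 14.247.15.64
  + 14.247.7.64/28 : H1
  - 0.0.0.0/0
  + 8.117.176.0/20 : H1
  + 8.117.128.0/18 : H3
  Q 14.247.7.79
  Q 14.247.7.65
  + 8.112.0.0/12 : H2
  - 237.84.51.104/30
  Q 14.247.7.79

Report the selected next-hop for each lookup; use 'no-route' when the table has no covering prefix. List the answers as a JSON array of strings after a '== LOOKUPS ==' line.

Process each operation:
  + 14.247.0.0/20 (H5) depth=20
  + 8.117.189.192/28 (H4) depth=28
  - 8.117.189.192/28 clear@28
  ? 14.247.0.153  path d0:-→d1:-→d2:-→d3:-→d4:-→d5:-→d6:-→d7:-→d8:-→d9:-→d10:-→d11:-→d12:-→d13:-→d14:-→d15:-→d16:-→d17:-→d18:-→d19:-→d20:H5  best=H5
  + 0.0.0.0/0 (H3) depth=0
  ? 14.247.0.70  path d0:H3→d1:-→d2:-→d3:-→d4:-→d5:-→d6:-→d7:-→d8:-→d9:-→d10:-→d11:-→d12:-→d13:-→d14:-→d15:-→d16:-→d17:-→d18:-→d19:-→d20:H5  best=H5
  ? 14.247.2.184  path d0:H3→d1:-→d2:-→d3:-→d4:-→d5:-→d6:-→d7:-→d8:-→d9:-→d10:-→d11:-→d12:-→d13:-→d14:-→d15:-→d16:-→d17:-→d18:-→d19:-→d20:H5  best=H5
  + 237.84.48.0/20 (H2) depth=20
  ? 14.247.11.52  path d0:H3→d1:-→d2:-→d3:-→d4:-→d5:-→d6:-→d7:-→d8:-→d9:-→d10:-→d11:-→d12:-→d13:-→d14:-→d15:-→d16:-→d17:-→d18:-→d19:-→d20:H5  best=H5
  + 14.247.7.79/32 (H0) depth=32
  + 237.84.48.0/20 (H0) depth=20
  ? 103.182.83.114  path d0:H3→d1:-  best=H3
  + 237.84.51.96/28 (H4) depth=28
  + 8.117.189.192/28 (H4) depth=28
  - 0.0.0.0/0 clear@0
  ? 14.247.7.79  path d0:-→d1:-→d2:-→d3:-→d4:-→d5:-→d6:-→d7:-→d8:-→d9:-→d10:-→d11:-→d12:-→d13:-→d14:-→d15:-→d16:-→d17:-→d18:-→d19:-→d20:H5→d21:-→d22:-→d23:-→d24:-→d25:-→d26:-→d27:-→d28:-→d29:-→d30:-→d31:-→d32:H0  best=H0
  - 237.84.51.96/28 clear@28
  + 8.117.176.0/20 (H2) depth=20
  ? 237.84.49.110  path d0:-→d1:-→d2:-→d3:-→d4:-→d5:-→d6:-→d7:-→d8:-→d9:-→d10:-→d11:-→d12:-→d13:-→d14:-→d15:-→d16:-→d17:-→d18:-→d19:-→d20:H0→d21:-→d22:-  best=H0
  + 8.112.0.0/12 (H6) depth=12
  ? 8.115.23.188  path d0:-→d1:-→d2:-→d3:-→d4:-→d5:-→d6:-→d7:-→d8:-→d9:-→d10:-→d11:-→d12:H6→d13:-  best=H6
  + 14.247.7.64/28 (H2) depth=28
  ? 222.205.170.134  path d0:-→d1:-→d2:-  best=no-route
  + 237.84.51.0/24 (H4) depth=24
  ? 14.247.7.75  path d0:-→d1:-→d2:-→d3:-→d4:-→d5:-→d6:-→d7:-→d8:-→d9:-→d10:-→d11:-→d12:-→d13:-→d14:-→d15:-→d16:-→d17:-→d18:-→d19:-→d20:H5→d21:-→d22:-→d23:-→d24:-→d25:-→d26:-→d27:-→d28:H2→d29:-  best=H2
  - 237.84.48.0/20 clear@20
  ? 8.117.189.199  path d0:-→d1:-→d2:-→d3:-→d4:-→d5:-→d6:-→d7:-→d8:-→d9:-→d10:-→d11:-→d12:H6→d13:-→d14:-→d15:-→d16:-→d17:-→d18:-→d19:-→d20:H2→d21:-→d22:-→d23:-→d24:-→d25:-→d26:-→d27:-→d28:H4  best=H4
  + 237.84.51.104/30 (H1) depth=30
  + 0.0.0.0/0 (H3) depth=0
  ? 14.247.7.64  path d0:H3→d1:-→d2:-→d3:-→d4:-→d5:-→d6:-→d7:-→d8:-→d9:-→d10:-→d11:-→d12:-→d13:-→d14:-→d15:-→d16:-→d17:-→d18:-→d19:-→d20:H5→d21:-→d22:-→d23:-→d24:-→d25:-→d26:-→d27:-→d28:H2  best=H2
  ? 14.247.15.64  path d0:H3→d1:-→d2:-→d3:-→d4:-→d5:-→d6:-→d7:-→d8:-→d9:-→d10:-→d11:-→d12:-→d13:-→d14:-→d15:-→d16:-→d17:-→d18:-→d19:-→d20:H5  best=H5
  + 14.247.7.64/28 (H1) depth=28
  - 0.0.0.0/0 clear@0
  + 8.117.176.0/20 (H1) depth=20
  + 8.117.128.0/18 (H3) depth=18
  ? 14.247.7.79  path d0:-→d1:-→d2:-→d3:-→d4:-→d5:-→d6:-→d7:-→d8:-→d9:-→d10:-→d11:-→d12:-→d13:-→d14:-→d15:-→d16:-→d17:-→d18:-→d19:-→d20:H5→d21:-→d22:-→d23:-→d24:-→d25:-→d26:-→d27:-→d28:H1→d29:-→d30:-→d31:-→d32:H0  best=H0
  ? 14.247.7.65  path d0:-→d1:-→d2:-→d3:-→d4:-→d5:-→d6:-→d7:-→d8:-→d9:-→d10:-→d11:-→d12:-→d13:-→d14:-→d15:-→d16:-→d17:-→d18:-→d19:-→d20:H5→d21:-→d22:-→d23:-→d24:-→d25:-→d26:-→d27:-→d28:H1  best=H1
  + 8.112.0.0/12 (H2) depth=12
  - 237.84.51.104/30 clear@30
  ? 14.247.7.79  path d0:-→d1:-→d2:-→d3:-→d4:-→d5:-→d6:-→d7:-→d8:-→d9:-→d10:-→d11:-→d12:-→d13:-→d14:-→d15:-→d16:-→d17:-→d18:-→d19:-→d20:H5→d21:-→d22:-→d23:-→d24:-→d25:-→d26:-→d27:-→d28:H1→d29:-→d30:-→d31:-→d32:H0  best=H0

== LOOKUPS ==
["H5","H5","H5","H5","H3","H0","H0","H6","no-route","H2","H4","H2","H5","H0","H1","H0"]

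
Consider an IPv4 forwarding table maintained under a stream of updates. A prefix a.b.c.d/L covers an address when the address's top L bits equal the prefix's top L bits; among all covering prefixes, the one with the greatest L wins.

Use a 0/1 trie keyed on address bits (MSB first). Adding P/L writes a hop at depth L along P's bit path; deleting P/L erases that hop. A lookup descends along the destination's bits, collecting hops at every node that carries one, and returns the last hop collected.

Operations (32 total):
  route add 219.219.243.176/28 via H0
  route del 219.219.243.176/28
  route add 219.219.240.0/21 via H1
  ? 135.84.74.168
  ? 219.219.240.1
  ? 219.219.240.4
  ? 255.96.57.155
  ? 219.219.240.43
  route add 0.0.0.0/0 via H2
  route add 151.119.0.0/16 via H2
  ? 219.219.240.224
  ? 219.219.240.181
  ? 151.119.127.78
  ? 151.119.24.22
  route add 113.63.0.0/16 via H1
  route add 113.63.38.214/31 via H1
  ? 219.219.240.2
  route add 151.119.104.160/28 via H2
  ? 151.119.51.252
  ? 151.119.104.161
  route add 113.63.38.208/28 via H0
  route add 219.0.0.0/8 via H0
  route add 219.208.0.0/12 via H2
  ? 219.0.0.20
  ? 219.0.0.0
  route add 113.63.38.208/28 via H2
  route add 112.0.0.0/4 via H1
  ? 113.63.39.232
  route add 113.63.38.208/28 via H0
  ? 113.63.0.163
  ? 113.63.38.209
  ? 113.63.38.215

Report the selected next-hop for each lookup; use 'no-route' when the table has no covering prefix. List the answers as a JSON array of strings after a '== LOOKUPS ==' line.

Process each operation:
  add 219.219.243.176/28 -> H0 at depth 28
  del 219.219.243.176/28 (clear depth 28)
  add 219.219.240.0/21 -> H1 at depth 21
  Q 135.84.74.168: descend 1 ; hops seen [∅] ; pick no-route
  Q 219.219.240.1: descend 1101101111011011111100 ; hops seen [H1] ; pick H1
  Q 219.219.240.4: descend 1101101111011011111100 ; hops seen [H1] ; pick H1
  Q 255.96.57.155: descend 11 ; hops seen [∅] ; pick no-route
  Q 219.219.240.43: descend 1101101111011011111100 ; hops seen [H1] ; pick H1
  add 0.0.0.0/0 -> H2 at depth 0
  add 151.119.0.0/16 -> H2 at depth 16
  Q 219.219.240.224: descend 1101101111011011111100 ; hops seen [H2,H1] ; pick H1
  Q 219.219.240.181: descend 1101101111011011111100 ; hops seen [H2,H1] ; pick H1
  Q 151.119.127.78: descend 1001011101110111 ; hops seen [H2,H2] ; pick H2
  Q 151.119.24.22: descend 1001011101110111 ; hops seen [H2,H2] ; pick H2
  add 113.63.0.0/16 -> H1 at depth 16
  add 113.63.38.214/31 -> H1 at depth 31
  Q 219.219.240.2: descend 1101101111011011111100 ; hops seen [H2,H1] ; pick H1
  add 151.119.104.160/28 -> H2 at depth 28
  Q 151.119.51.252: descend 10010111011101110 ; hops seen [H2,H2] ; pick H2
  Q 151.119.104.161: descend 1001011101110111011010001010 ; hops seen [H2,H2,H2] ; pick H2
  add 113.63.38.208/28 -> H0 at depth 28
  add 219.0.0.0/8 -> H0 at depth 8
  add 219.208.0.0/12 -> H2 at depth 12
  Q 219.0.0.20: descend 11011011 ; hops seen [H2,H0] ; pick H0
  Q 219.0.0.0: descend 11011011 ; hops seen [H2,H0] ; pick H0
  add 113.63.38.208/28 -> H2 at depth 28
  add 112.0.0.0/4 -> H1 at depth 4
  Q 113.63.39.232: descend 01110001001111110010011 ; hops seen [H2,H1,H1] ; pick H1
  add 113.63.38.208/28 -> H0 at depth 28
  Q 113.63.0.163: descend 011100010011111100 ; hops seen [H2,H1,H1] ; pick H1
  Q 113.63.38.209: descend 01110001001111110010011011010 ; hops seen [H2,H1,H1,H0] ; pick H0
  Q 113.63.38.215: descend 0111000100111111001001101101011 ; hops seen [H2,H1,H1,H0,H1] ; pick H1

== LOOKUPS ==
["no-route","H1","H1","no-route","H1","H1","H1","H2","H2","H1","H2","H2","H0","H0","H1","H1","H0","H1"]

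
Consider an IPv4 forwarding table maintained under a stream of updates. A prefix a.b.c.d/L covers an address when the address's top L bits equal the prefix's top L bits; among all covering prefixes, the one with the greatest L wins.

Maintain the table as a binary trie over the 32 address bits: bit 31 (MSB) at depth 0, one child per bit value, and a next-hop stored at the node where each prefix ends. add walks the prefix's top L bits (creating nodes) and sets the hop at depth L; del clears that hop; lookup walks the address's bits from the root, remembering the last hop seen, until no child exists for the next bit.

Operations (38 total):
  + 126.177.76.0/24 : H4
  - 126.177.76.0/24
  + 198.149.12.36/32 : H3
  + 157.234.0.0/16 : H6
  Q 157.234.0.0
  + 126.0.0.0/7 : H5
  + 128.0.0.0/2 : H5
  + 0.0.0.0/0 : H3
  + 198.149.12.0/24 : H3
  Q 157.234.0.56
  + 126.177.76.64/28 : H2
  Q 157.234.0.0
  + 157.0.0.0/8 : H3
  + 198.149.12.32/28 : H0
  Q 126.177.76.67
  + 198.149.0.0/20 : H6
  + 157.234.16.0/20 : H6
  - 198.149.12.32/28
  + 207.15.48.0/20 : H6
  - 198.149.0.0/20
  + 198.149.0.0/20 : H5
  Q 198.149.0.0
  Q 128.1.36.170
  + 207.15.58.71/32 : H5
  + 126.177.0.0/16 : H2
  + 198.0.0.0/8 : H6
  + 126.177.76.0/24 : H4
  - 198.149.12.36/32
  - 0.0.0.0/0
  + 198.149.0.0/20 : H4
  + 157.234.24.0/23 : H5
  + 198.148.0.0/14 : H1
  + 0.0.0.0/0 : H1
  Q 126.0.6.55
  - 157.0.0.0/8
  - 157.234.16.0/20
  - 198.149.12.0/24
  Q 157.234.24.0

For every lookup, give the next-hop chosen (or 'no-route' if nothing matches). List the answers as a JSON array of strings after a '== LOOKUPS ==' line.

Trace:
  add 126.177.76.0/24 -> H4 at depth 24
  del 126.177.76.0/24 (clear depth 24)
  add 198.149.12.36/32 -> H3 at depth 32
  add 157.234.0.0/16 -> H6 at depth 16
  ? 157.234.0.0  path d0:-→d1:-→d2:-→d3:-→d4:-→d5:-→d6:-→d7:-→d8:-→d9:-→d10:-→d11:-→d12:-→d13:-→d14:-→d15:-→d16:H6  best=H6
  add 126.0.0.0/7 -> H5 at depth 7
  add 128.0.0.0/2 -> H5 at depth 2
  add 0.0.0.0/0 -> H3 at depth 0
  add 198.149.12.0/24 -> H3 at depth 24
  ? 157.234.0.56  path d0:H3→d1:-→d2:H5→d3:-→d4:-→d5:-→d6:-→d7:-→d8:-→d9:-→d10:-→d11:-→d12:-→d13:-→d14:-→d15:-→d16:H6  best=H6
  add 126.177.76.64/28 -> H2 at depth 28
  ? 157.234.0.0  path d0:H3→d1:-→d2:H5→d3:-→d4:-→d5:-→d6:-→d7:-→d8:-→d9:-→d10:-→d11:-→d12:-→d13:-→d14:-→d15:-→d16:H6  best=H6
  add 157.0.0.0/8 -> H3 at depth 8
  add 198.149.12.32/28 -> H0 at depth 28
  ? 126.177.76.67  path d0:H3→d1:-→d2:-→d3:-→d4:-→d5:-→d6:-→d7:H5→d8:-→d9:-→d10:-→d11:-→d12:-→d13:-→d14:-→d15:-→d16:-→d17:-→d18:-→d19:-→d20:-→d21:-→d22:-→d23:-→d24:-→d25:-→d26:-→d27:-→d28:H2  best=H2
  add 198.149.0.0/20 -> H6 at depth 20
  add 157.234.16.0/20 -> H6 at depth 20
  del 198.149.12.32/28 (clear depth 28)
  add 207.15.48.0/20 -> H6 at depth 20
  del 198.149.0.0/20 (clear depth 20)
  add 198.149.0.0/20 -> H5 at depth 20
  ? 198.149.0.0  path d0:H3→d1:-→d2:-→d3:-→d4:-→d5:-→d6:-→d7:-→d8:-→d9:-→d10:-→d11:-→d12:-→d13:-→d14:-→d15:-→d16:-→d17:-→d18:-→d19:-→d20:H5  best=H5
  ? 128.1.36.170  path d0:H3→d1:-→d2:H5→d3:-  best=H5
  add 207.15.58.71/32 -> H5 at depth 32
  add 126.177.0.0/16 -> H2 at depth 16
  add 198.0.0.0/8 -> H6 at depth 8
  add 126.177.76.0/24 -> H4 at depth 24
  del 198.149.12.36/32 (clear depth 32)
  del 0.0.0.0/0 (clear depth 0)
  add 198.149.0.0/20 -> H4 at depth 20
  add 157.234.24.0/23 -> H5 at depth 23
  add 198.148.0.0/14 -> H1 at depth 14
  add 0.0.0.0/0 -> H1 at depth 0
  ? 126.0.6.55  path d0:H1→d1:-→d2:-→d3:-→d4:-→d5:-→d6:-→d7:H5→d8:-  best=H5
  del 157.0.0.0/8 (clear depth 8)
  del 157.234.16.0/20 (clear depth 20)
  del 198.149.12.0/24 (clear depth 24)
  ? 157.234.24.0  path d0:H1→d1:-→d2:H5→d3:-→d4:-→d5:-→d6:-→d7:-→d8:-→d9:-→d10:-→d11:-→d12:-→d13:-→d14:-→d15:-→d16:H6→d17:-→d18:-→d19:-→d20:-→d21:-→d22:-→d23:H5  best=H5

== LOOKUPS ==
["H6","H6","H6","H2","H5","H5","H5","H5"]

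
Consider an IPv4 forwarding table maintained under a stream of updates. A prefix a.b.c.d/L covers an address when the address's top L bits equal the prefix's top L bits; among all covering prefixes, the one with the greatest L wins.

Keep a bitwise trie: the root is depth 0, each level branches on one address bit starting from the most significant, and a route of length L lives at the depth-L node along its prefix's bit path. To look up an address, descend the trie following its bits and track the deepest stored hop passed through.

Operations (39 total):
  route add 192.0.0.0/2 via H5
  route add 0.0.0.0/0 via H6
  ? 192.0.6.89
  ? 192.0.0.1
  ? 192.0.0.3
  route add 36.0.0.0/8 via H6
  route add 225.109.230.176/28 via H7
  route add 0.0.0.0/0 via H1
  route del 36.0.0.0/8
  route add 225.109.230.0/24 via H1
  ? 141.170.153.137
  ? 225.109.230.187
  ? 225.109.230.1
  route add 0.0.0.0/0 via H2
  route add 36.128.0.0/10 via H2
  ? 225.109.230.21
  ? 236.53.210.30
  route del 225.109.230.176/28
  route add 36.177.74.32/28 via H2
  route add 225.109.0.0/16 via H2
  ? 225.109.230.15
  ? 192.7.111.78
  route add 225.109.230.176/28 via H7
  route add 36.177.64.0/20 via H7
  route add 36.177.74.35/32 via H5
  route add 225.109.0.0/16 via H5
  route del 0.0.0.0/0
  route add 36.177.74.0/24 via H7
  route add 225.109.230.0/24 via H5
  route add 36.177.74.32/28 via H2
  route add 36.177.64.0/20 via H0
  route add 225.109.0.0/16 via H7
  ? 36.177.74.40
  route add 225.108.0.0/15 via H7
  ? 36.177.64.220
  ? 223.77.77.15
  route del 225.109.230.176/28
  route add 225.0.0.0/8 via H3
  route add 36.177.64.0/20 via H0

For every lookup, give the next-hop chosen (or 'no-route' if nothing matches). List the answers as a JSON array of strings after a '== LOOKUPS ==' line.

Process each operation:
  add 192.0.0.0/2 -> H5 at depth 2
  add 0.0.0.0/0 -> H6 at depth 0
  ? 192.0.6.89  path d0:H6→d1:-→d2:H5  best=H5
  ? 192.0.0.1  path d0:H6→d1:-→d2:H5  best=H5
  ? 192.0.0.3  path d0:H6→d1:-→d2:H5  best=H5
  add 36.0.0.0/8 -> H6 at depth 8
  add 225.109.230.176/28 -> H7 at depth 28
  add 0.0.0.0/0 -> H1 at depth 0
  - 36.0.0.0/8 clear@8
  add 225.109.230.0/24 -> H1 at depth 24
  ? 141.170.153.137  path d0:H1→d1:-  best=H1
  ? 225.109.230.187  path d0:H1→d1:-→d2:H5→d3:-→d4:-→d5:-→d6:-→d7:-→d8:-→d9:-→d10:-→d11:-→d12:-→d13:-→d14:-→d15:-→d16:-→d17:-→d18:-→d19:-→d20:-→d21:-→d22:-→d23:-→d24:H1→d25:-→d26:-→d27:-→d28:H7  best=H7
  ? 225.109.230.1  path d0:H1→d1:-→d2:H5→d3:-→d4:-→d5:-→d6:-→d7:-→d8:-→d9:-→d10:-→d11:-→d12:-→d13:-→d14:-→d15:-→d16:-→d17:-→d18:-→d19:-→d20:-→d21:-→d22:-→d23:-→d24:H1  best=H1
  add 0.0.0.0/0 -> H2 at depth 0
  add 36.128.0.0/10 -> H2 at depth 10
  ? 225.109.230.21  path d0:H2→d1:-→d2:H5→d3:-→d4:-→d5:-→d6:-→d7:-→d8:-→d9:-→d10:-→d11:-→d12:-→d13:-→d14:-→d15:-→d16:-→d17:-→d18:-→d19:-→d20:-→d21:-→d22:-→d23:-→d24:H1  best=H1
  ? 236.53.210.30  path d0:H2→d1:-→d2:H5→d3:-→d4:-  best=H5
  - 225.109.230.176/28 clear@28
  add 36.177.74.32/28 -> H2 at depth 28
  add 225.109.0.0/16 -> H2 at depth 16
  ? 225.109.230.15  path d0:H2→d1:-→d2:H5→d3:-→d4:-→d5:-→d6:-→d7:-→d8:-→d9:-→d10:-→d11:-→d12:-→d13:-→d14:-→d15:-→d16:H2→d17:-→d18:-→d19:-→d20:-→d21:-→d22:-→d23:-→d24:H1  best=H1
  ? 192.7.111.78  path d0:H2→d1:-→d2:H5  best=H5
  add 225.109.230.176/28 -> H7 at depth 28
  add 36.177.64.0/20 -> H7 at depth 20
  add 36.177.74.35/32 -> H5 at depth 32
  add 225.109.0.0/16 -> H5 at depth 16
  - 0.0.0.0/0 clear@0
  add 36.177.74.0/24 -> H7 at depth 24
  add 225.109.230.0/24 -> H5 at depth 24
  add 36.177.74.32/28 -> H2 at depth 28
  add 36.177.64.0/20 -> H0 at depth 20
  add 225.109.0.0/16 -> H7 at depth 16
  ? 36.177.74.40  path d0:-→d1:-→d2:-→d3:-→d4:-→d5:-→d6:-→d7:-→d8:-→d9:-→d10:H2→d11:-→d12:-→d13:-→d14:-→d15:-→d16:-→d17:-→d18:-→d19:-→d20:H0→d21:-→d22:-→d23:-→d24:H7→d25:-→d26:-→d27:-→d28:H2  best=H2
  add 225.108.0.0/15 -> H7 at depth 15
  ? 36.177.64.220  path d0:-→d1:-→d2:-→d3:-→d4:-→d5:-→d6:-→d7:-→d8:-→d9:-→d10:H2→d11:-→d12:-→d13:-→d14:-→d15:-→d16:-→d17:-→d18:-→d19:-→d20:H0  best=H0
  ? 223.77.77.15  path d0:-→d1:-→d2:H5  best=H5
  - 225.109.230.176/28 clear@28
  add 225.0.0.0/8 -> H3 at depth 8
  add 36.177.64.0/20 -> H0 at depth 20

== LOOKUPS ==
["H5","H5","H5","H1","H7","H1","H1","H5","H1","H5","H2","H0","H5"]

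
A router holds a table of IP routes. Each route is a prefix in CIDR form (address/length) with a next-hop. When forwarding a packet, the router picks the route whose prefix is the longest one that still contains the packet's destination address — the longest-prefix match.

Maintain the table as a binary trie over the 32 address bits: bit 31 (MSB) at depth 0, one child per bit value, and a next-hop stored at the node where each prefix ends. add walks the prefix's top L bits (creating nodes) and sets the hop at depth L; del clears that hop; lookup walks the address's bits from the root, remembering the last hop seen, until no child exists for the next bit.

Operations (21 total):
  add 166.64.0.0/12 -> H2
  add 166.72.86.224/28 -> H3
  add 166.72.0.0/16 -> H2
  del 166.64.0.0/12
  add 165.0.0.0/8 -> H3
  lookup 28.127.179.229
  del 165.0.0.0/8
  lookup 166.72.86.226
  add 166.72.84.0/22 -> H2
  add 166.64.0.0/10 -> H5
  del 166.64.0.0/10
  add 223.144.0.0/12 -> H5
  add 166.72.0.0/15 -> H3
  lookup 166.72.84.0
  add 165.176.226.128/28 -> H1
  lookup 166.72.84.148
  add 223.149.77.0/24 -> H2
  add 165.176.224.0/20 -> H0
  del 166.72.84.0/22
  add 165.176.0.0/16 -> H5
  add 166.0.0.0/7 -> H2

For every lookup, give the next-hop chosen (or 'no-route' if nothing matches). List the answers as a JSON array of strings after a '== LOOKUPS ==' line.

Apply in order:
  add 166.64.0.0/12 -> H2 at depth 12
  add 166.72.86.224/28 -> H3 at depth 28
  add 166.72.0.0/16 -> H2 at depth 16
  - 166.64.0.0/12 clear@12
  add 165.0.0.0/8 -> H3 at depth 8
  ? 28.127.179.229  path d0:-  best=no-route
  - 165.0.0.0/8 clear@8
  ? 166.72.86.226  path d0:-→d1:-→d2:-→d3:-→d4:-→d5:-→d6:-→d7:-→d8:-→d9:-→d10:-→d11:-→d12:-→d13:-→d14:-→d15:-→d16:H2→d17:-→d18:-→d19:-→d20:-→d21:-→d22:-→d23:-→d24:-→d25:-→d26:-→d27:-→d28:H3  best=H3
  add 166.72.84.0/22 -> H2 at depth 22
  add 166.64.0.0/10 -> H5 at depth 10
  - 166.64.0.0/10 clear@10
  add 223.144.0.0/12 -> H5 at depth 12
  add 166.72.0.0/15 -> H3 at depth 15
  ? 166.72.84.0  path d0:-→d1:-→d2:-→d3:-→d4:-→d5:-→d6:-→d7:-→d8:-→d9:-→d10:-→d11:-→d12:-→d13:-→d14:-→d15:H3→d16:H2→d17:-→d18:-→d19:-→d20:-→d21:-→d22:H2  best=H2
  add 165.176.226.128/28 -> H1 at depth 28
  ? 166.72.84.148  path d0:-→d1:-→d2:-→d3:-→d4:-→d5:-→d6:-→d7:-→d8:-→d9:-→d10:-→d11:-→d12:-→d13:-→d14:-→d15:H3→d16:H2→d17:-→d18:-→d19:-→d20:-→d21:-→d22:H2  best=H2
  add 223.149.77.0/24 -> H2 at depth 24
  add 165.176.224.0/20 -> H0 at depth 20
  - 166.72.84.0/22 clear@22
  add 165.176.0.0/16 -> H5 at depth 16
  add 166.0.0.0/7 -> H2 at depth 7

== LOOKUPS ==
["no-route","H3","H2","H2"]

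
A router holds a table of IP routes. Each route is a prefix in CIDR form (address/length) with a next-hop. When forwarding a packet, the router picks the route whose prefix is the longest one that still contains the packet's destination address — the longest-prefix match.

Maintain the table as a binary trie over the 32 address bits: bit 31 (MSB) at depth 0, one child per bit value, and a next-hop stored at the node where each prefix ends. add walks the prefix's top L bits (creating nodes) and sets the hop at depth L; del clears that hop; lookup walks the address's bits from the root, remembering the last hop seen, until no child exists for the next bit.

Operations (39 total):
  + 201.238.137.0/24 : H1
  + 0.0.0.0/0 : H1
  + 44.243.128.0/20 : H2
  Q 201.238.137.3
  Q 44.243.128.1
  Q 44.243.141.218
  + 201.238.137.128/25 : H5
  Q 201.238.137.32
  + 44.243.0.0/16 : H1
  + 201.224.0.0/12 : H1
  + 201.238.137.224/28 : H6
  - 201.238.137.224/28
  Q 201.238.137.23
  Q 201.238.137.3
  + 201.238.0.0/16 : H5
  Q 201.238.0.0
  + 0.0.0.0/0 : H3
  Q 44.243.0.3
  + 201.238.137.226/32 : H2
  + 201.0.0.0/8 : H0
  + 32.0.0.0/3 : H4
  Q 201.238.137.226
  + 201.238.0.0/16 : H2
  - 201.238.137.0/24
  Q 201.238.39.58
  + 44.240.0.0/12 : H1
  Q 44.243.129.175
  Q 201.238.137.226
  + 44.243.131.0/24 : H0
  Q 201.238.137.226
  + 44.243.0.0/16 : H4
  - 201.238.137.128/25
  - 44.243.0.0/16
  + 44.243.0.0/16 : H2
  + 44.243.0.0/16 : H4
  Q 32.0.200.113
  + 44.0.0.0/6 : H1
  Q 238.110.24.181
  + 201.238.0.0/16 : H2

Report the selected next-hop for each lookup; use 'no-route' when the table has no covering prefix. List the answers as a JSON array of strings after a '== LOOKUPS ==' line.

Trace:
  add 201.238.137.0/24 -> H1 at depth 24
  add 0.0.0.0/0 -> H1 at depth 0
  add 44.243.128.0/20 -> H2 at depth 20
  lookup 201.238.137.3: bits 110010011110111010001001 walk d0:H1→d1:-→d2:-→d3:-→d4:-→d5:-→d6:-→d7:-→d8:-→d9:-→d10:-→d11:-→d12:-→d13:-→d14:-→d15:-→d16:-→d17:-→d18:-→d19:-→d20:-→d21:-→d22:-→d23:-→d24:H1 -> H1
  lookup 44.243.128.1: bits 00101100111100111000 walk d0:H1→d1:-→d2:-→d3:-→d4:-→d5:-→d6:-→d7:-→d8:-→d9:-→d10:-→d11:-→d12:-→d13:-→d14:-→d15:-→d16:-→d17:-→d18:-→d19:-→d20:H2 -> H2
  lookup 44.243.141.218: bits 00101100111100111000 walk d0:H1→d1:-→d2:-→d3:-→d4:-→d5:-→d6:-→d7:-→d8:-→d9:-→d10:-→d11:-→d12:-→d13:-→d14:-→d15:-→d16:-→d17:-→d18:-→d19:-→d20:H2 -> H2
  add 201.238.137.128/25 -> H5 at depth 25
  lookup 201.238.137.32: bits 110010011110111010001001 walk d0:H1→d1:-→d2:-→d3:-→d4:-→d5:-→d6:-→d7:-→d8:-→d9:-→d10:-→d11:-→d12:-→d13:-→d14:-→d15:-→d16:-→d17:-→d18:-→d19:-→d20:-→d21:-→d22:-→d23:-→d24:H1 -> H1
  add 44.243.0.0/16 -> H1 at depth 16
  add 201.224.0.0/12 -> H1 at depth 12
  add 201.238.137.224/28 -> H6 at depth 28
  - 201.238.137.224/28 clear@28
  lookup 201.238.137.23: bits 110010011110111010001001 walk d0:H1→d1:-→d2:-→d3:-→d4:-→d5:-→d6:-→d7:-→d8:-→d9:-→d10:-→d11:-→d12:H1→d13:-→d14:-→d15:-→d16:-→d17:-→d18:-→d19:-→d20:-→d21:-→d22:-→d23:-→d24:H1 -> H1
  lookup 201.238.137.3: bits 110010011110111010001001 walk d0:H1→d1:-→d2:-→d3:-→d4:-→d5:-→d6:-→d7:-→d8:-→d9:-→d10:-→d11:-→d12:H1→d13:-→d14:-→d15:-→d16:-→d17:-→d18:-→d19:-→d20:-→d21:-→d22:-→d23:-→d24:H1 -> H1
  add 201.238.0.0/16 -> H5 at depth 16
  lookup 201.238.0.0: bits 1100100111101110 walk d0:H1→d1:-→d2:-→d3:-→d4:-→d5:-→d6:-→d7:-→d8:-→d9:-→d10:-→d11:-→d12:H1→d13:-→d14:-→d15:-→d16:H5 -> H5
  add 0.0.0.0/0 -> H3 at depth 0
  lookup 44.243.0.3: bits 0010110011110011 walk d0:H3→d1:-→d2:-→d3:-→d4:-→d5:-→d6:-→d7:-→d8:-→d9:-→d10:-→d11:-→d12:-→d13:-→d14:-→d15:-→d16:H1 -> H1
  add 201.238.137.226/32 -> H2 at depth 32
  add 201.0.0.0/8 -> H0 at depth 8
  add 32.0.0.0/3 -> H4 at depth 3
  lookup 201.238.137.226: bits 11001001111011101000100111100010 walk d0:H3→d1:-→d2:-→d3:-→d4:-→d5:-→d6:-→d7:-→d8:H0→d9:-→d10:-→d11:-→d12:H1→d13:-→d14:-→d15:-→d16:H5→d17:-→d18:-→d19:-→d20:-→d21:-→d22:-→d23:-→d24:H1→d25:H5→d26:-→d27:-→d28:-→d29:-→d30:-→d31:-→d32:H2 -> H2
  add 201.238.0.0/16 -> H2 at depth 16
  - 201.238.137.0/24 clear@24
  lookup 201.238.39.58: bits 1100100111101110 walk d0:H3→d1:-→d2:-→d3:-→d4:-→d5:-→d6:-→d7:-→d8:H0→d9:-→d10:-→d11:-→d12:H1→d13:-→d14:-→d15:-→d16:H2 -> H2
  add 44.240.0.0/12 -> H1 at depth 12
  lookup 44.243.129.175: bits 00101100111100111000 walk d0:H3→d1:-→d2:-→d3:H4→d4:-→d5:-→d6:-→d7:-→d8:-→d9:-→d10:-→d11:-→d12:H1→d13:-→d14:-→d15:-→d16:H1→d17:-→d18:-→d19:-→d20:H2 -> H2
  lookup 201.238.137.226: bits 11001001111011101000100111100010 walk d0:H3→d1:-→d2:-→d3:-→d4:-→d5:-→d6:-→d7:-→d8:H0→d9:-→d10:-→d11:-→d12:H1→d13:-→d14:-→d15:-→d16:H2→d17:-→d18:-→d19:-→d20:-→d21:-→d22:-→d23:-→d24:-→d25:H5→d26:-→d27:-→d28:-→d29:-→d30:-→d31:-→d32:H2 -> H2
  add 44.243.131.0/24 -> H0 at depth 24
  lookup 201.238.137.226: bits 11001001111011101000100111100010 walk d0:H3→d1:-→d2:-→d3:-→d4:-→d5:-→d6:-→d7:-→d8:H0→d9:-→d10:-→d11:-→d12:H1→d13:-→d14:-→d15:-→d16:H2→d17:-→d18:-→d19:-→d20:-→d21:-→d22:-→d23:-→d24:-→d25:H5→d26:-→d27:-→d28:-→d29:-→d30:-→d31:-→d32:H2 -> H2
  add 44.243.0.0/16 -> H4 at depth 16
  - 201.238.137.128/25 clear@25
  - 44.243.0.0/16 clear@16
  add 44.243.0.0/16 -> H2 at depth 16
  add 44.243.0.0/16 -> H4 at depth 16
  lookup 32.0.200.113: bits 0010 walk d0:H3→d1:-→d2:-→d3:H4→d4:- -> H4
  add 44.0.0.0/6 -> H1 at depth 6
  lookup 238.110.24.181: bits 11 walk d0:H3→d1:-→d2:- -> H3
  add 201.238.0.0/16 -> H2 at depth 16

== LOOKUPS ==
["H1","H2","H2","H1","H1","H1","H5","H1","H2","H2","H2","H2","H2","H4","H3"]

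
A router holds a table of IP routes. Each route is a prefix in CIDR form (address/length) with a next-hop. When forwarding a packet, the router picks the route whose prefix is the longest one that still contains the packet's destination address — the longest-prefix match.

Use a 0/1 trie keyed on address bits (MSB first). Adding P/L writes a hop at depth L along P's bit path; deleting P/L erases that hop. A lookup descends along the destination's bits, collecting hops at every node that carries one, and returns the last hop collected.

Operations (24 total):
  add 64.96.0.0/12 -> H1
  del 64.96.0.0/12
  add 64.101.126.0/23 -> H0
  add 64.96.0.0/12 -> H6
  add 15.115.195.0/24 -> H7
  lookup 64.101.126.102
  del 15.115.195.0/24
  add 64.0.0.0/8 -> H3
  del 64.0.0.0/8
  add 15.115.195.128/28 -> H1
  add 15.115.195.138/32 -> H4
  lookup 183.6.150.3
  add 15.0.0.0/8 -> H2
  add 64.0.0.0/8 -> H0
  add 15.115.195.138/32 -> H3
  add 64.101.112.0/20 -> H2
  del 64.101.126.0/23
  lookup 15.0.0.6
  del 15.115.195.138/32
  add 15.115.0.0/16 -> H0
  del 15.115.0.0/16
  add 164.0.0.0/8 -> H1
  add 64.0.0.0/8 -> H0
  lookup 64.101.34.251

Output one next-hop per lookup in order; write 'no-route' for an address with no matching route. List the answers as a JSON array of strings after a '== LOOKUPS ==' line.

Process each operation:
  add 64.96.0.0/12 -> H1 at depth 12
  - 64.96.0.0/12 clear@12
  add 64.101.126.0/23 -> H0 at depth 23
  add 64.96.0.0/12 -> H6 at depth 12
  add 15.115.195.0/24 -> H7 at depth 24
  ? 64.101.126.102  path d0:-→d1:-→d2:-→d3:-→d4:-→d5:-→d6:-→d7:-→d8:-→d9:-→d10:-→d11:-→d12:H6→d13:-→d14:-→d15:-→d16:-→d17:-→d18:-→d19:-→d20:-→d21:-→d22:-→d23:H0  best=H0
  - 15.115.195.0/24 clear@24
  add 64.0.0.0/8 -> H3 at depth 8
  - 64.0.0.0/8 clear@8
  add 15.115.195.128/28 -> H1 at depth 28
  add 15.115.195.138/32 -> H4 at depth 32
  ? 183.6.150.3  path d0:-  best=no-route
  add 15.0.0.0/8 -> H2 at depth 8
  add 64.0.0.0/8 -> H0 at depth 8
  add 15.115.195.138/32 -> H3 at depth 32
  add 64.101.112.0/20 -> H2 at depth 20
  - 64.101.126.0/23 clear@23
  ? 15.0.0.6  path d0:-→d1:-→d2:-→d3:-→d4:-→d5:-→d6:-→d7:-→d8:H2→d9:-  best=H2
  - 15.115.195.138/32 clear@32
  add 15.115.0.0/16 -> H0 at depth 16
  - 15.115.0.0/16 clear@16
  add 164.0.0.0/8 -> H1 at depth 8
  add 64.0.0.0/8 -> H0 at depth 8
  ? 64.101.34.251  path d0:-→d1:-→d2:-→d3:-→d4:-→d5:-→d6:-→d7:-→d8:H0→d9:-→d10:-→d11:-→d12:H6→d13:-→d14:-→d15:-→d16:-→d17:-  best=H6

== LOOKUPS ==
["H0","no-route","H2","H6"]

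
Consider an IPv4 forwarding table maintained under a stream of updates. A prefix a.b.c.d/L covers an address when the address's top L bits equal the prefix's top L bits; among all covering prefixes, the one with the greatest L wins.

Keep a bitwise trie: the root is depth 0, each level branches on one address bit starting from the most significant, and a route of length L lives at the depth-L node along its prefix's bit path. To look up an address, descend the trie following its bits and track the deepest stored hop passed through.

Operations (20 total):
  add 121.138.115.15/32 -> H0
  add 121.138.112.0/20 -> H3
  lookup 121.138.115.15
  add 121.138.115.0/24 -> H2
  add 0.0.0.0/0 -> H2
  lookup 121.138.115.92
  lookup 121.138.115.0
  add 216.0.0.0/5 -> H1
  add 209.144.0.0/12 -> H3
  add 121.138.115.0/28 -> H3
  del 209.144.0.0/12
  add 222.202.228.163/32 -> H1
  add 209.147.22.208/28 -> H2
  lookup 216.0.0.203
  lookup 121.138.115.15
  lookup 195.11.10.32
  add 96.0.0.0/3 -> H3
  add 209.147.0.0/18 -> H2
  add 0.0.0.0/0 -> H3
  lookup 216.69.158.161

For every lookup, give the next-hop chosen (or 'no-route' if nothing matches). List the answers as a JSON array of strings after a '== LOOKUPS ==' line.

Trace:
  add 121.138.115.15/32 -> H0 at depth 32
  add 121.138.112.0/20 -> H3 at depth 20
  ? 121.138.115.15  path d0:-→d1:-→d2:-→d3:-→d4:-→d5:-→d6:-→d7:-→d8:-→d9:-→d10:-→d11:-→d12:-→d13:-→d14:-→d15:-→d16:-→d17:-→d18:-→d19:-→d20:H3→d21:-→d22:-→d23:-→d24:-→d25:-→d26:-→d27:-→d28:-→d29:-→d30:-→d31:-→d32:H0  best=H0
  add 121.138.115.0/24 -> H2 at depth 24
  add 0.0.0.0/0 -> H2 at depth 0
  ? 121.138.115.92  path d0:H2→d1:-→d2:-→d3:-→d4:-→d5:-→d6:-→d7:-→d8:-→d9:-→d10:-→d11:-→d12:-→d13:-→d14:-→d15:-→d16:-→d17:-→d18:-→d19:-→d20:H3→d21:-→d22:-→d23:-→d24:H2→d25:-  best=H2
  ? 121.138.115.0  path d0:H2→d1:-→d2:-→d3:-→d4:-→d5:-→d6:-→d7:-→d8:-→d9:-→d10:-→d11:-→d12:-→d13:-→d14:-→d15:-→d16:-→d17:-→d18:-→d19:-→d20:H3→d21:-→d22:-→d23:-→d24:H2→d25:-→d26:-→d27:-→d28:-  best=H2
  add 216.0.0.0/5 -> H1 at depth 5
  add 209.144.0.0/12 -> H3 at depth 12
  add 121.138.115.0/28 -> H3 at depth 28
  del 209.144.0.0/12 (clear depth 12)
  add 222.202.228.163/32 -> H1 at depth 32
  add 209.147.22.208/28 -> H2 at depth 28
  ? 216.0.0.203  path d0:H2→d1:-→d2:-→d3:-→d4:-→d5:H1  best=H1
  ? 121.138.115.15  path d0:H2→d1:-→d2:-→d3:-→d4:-→d5:-→d6:-→d7:-→d8:-→d9:-→d10:-→d11:-→d12:-→d13:-→d14:-→d15:-→d16:-→d17:-→d18:-→d19:-→d20:H3→d21:-→d22:-→d23:-→d24:H2→d25:-→d26:-→d27:-→d28:H3→d29:-→d30:-→d31:-→d32:H0  best=H0
  ? 195.11.10.32  path d0:H2→d1:-→d2:-→d3:-  best=H2
  add 96.0.0.0/3 -> H3 at depth 3
  add 209.147.0.0/18 -> H2 at depth 18
  add 0.0.0.0/0 -> H3 at depth 0
  ? 216.69.158.161  path d0:H3→d1:-→d2:-→d3:-→d4:-→d5:H1  best=H1

== LOOKUPS ==
["H0","H2","H2","H1","H0","H2","H1"]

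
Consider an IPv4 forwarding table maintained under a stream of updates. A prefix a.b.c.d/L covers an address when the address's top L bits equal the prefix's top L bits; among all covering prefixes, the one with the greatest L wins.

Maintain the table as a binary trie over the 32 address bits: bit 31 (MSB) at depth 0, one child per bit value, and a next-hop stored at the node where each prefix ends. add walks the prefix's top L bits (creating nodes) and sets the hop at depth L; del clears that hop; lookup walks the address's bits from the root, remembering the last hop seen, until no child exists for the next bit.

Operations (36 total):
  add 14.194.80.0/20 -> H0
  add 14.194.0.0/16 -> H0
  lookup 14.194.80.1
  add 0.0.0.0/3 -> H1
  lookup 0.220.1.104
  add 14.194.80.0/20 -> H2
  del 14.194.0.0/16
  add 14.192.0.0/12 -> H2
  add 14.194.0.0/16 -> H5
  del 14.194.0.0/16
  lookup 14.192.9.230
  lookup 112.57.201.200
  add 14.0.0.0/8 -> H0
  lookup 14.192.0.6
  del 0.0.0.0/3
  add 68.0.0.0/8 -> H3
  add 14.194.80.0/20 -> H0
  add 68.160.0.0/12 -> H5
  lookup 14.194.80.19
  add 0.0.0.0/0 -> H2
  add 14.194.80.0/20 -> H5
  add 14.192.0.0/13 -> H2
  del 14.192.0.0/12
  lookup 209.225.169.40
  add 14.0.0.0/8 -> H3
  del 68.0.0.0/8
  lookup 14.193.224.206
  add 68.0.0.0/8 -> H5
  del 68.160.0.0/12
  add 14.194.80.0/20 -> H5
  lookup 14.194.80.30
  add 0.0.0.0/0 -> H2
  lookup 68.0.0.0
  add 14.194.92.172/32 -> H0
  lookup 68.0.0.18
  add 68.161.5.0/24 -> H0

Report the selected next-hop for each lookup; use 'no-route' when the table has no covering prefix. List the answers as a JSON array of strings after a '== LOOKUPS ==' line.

Apply in order:
  add 14.194.80.0/20 -> H0 at depth 20
  add 14.194.0.0/16 -> H0 at depth 16
  lookup 14.194.80.1: bits 00001110110000100101 walk d0:-→d1:-→d2:-→d3:-→d4:-→d5:-→d6:-→d7:-→d8:-→d9:-→d10:-→d11:-→d12:-→d13:-→d14:-→d15:-→d16:H0→d17:-→d18:-→d19:-→d20:H0 -> H0
  add 0.0.0.0/3 -> H1 at depth 3
  lookup 0.220.1.104: bits 0000 walk d0:-→d1:-→d2:-→d3:H1→d4:- -> H1
  add 14.194.80.0/20 -> H2 at depth 20
  - 14.194.0.0/16 clear@16
  add 14.192.0.0/12 -> H2 at depth 12
  add 14.194.0.0/16 -> H5 at depth 16
  - 14.194.0.0/16 clear@16
  lookup 14.192.9.230: bits 00001110110000 walk d0:-→d1:-→d2:-→d3:H1→d4:-→d5:-→d6:-→d7:-→d8:-→d9:-→d10:-→d11:-→d12:H2→d13:-→d14:- -> H2
  lookup 112.57.201.200: bits 0 walk d0:-→d1:- -> no-route
  add 14.0.0.0/8 -> H0 at depth 8
  lookup 14.192.0.6: bits 00001110110000 walk d0:-→d1:-→d2:-→d3:H1→d4:-→d5:-→d6:-→d7:-→d8:H0→d9:-→d10:-→d11:-→d12:H2→d13:-→d14:- -> H2
  - 0.0.0.0/3 clear@3
  add 68.0.0.0/8 -> H3 at depth 8
  add 14.194.80.0/20 -> H0 at depth 20
  add 68.160.0.0/12 -> H5 at depth 12
  lookup 14.194.80.19: bits 00001110110000100101 walk d0:-→d1:-→d2:-→d3:-→d4:-→d5:-→d6:-→d7:-→d8:H0→d9:-→d10:-→d11:-→d12:H2→d13:-→d14:-→d15:-→d16:-→d17:-→d18:-→d19:-→d20:H0 -> H0
  add 0.0.0.0/0 -> H2 at depth 0
  add 14.194.80.0/20 -> H5 at depth 20
  add 14.192.0.0/13 -> H2 at depth 13
  - 14.192.0.0/12 clear@12
  lookup 209.225.169.40: bits ε walk d0:H2 -> H2
  add 14.0.0.0/8 -> H3 at depth 8
  - 68.0.0.0/8 clear@8
  lookup 14.193.224.206: bits 00001110110000 walk d0:H2→d1:-→d2:-→d3:-→d4:-→d5:-→d6:-→d7:-→d8:H3→d9:-→d10:-→d11:-→d12:-→d13:H2→d14:- -> H2
  add 68.0.0.0/8 -> H5 at depth 8
  - 68.160.0.0/12 clear@12
  add 14.194.80.0/20 -> H5 at depth 20
  lookup 14.194.80.30: bits 00001110110000100101 walk d0:H2→d1:-→d2:-→d3:-→d4:-→d5:-→d6:-→d7:-→d8:H3→d9:-→d10:-→d11:-→d12:-→d13:H2→d14:-→d15:-→d16:-→d17:-→d18:-→d19:-→d20:H5 -> H5
  add 0.0.0.0/0 -> H2 at depth 0
  lookup 68.0.0.0: bits 01000100 walk d0:H2→d1:-→d2:-→d3:-→d4:-→d5:-→d6:-→d7:-→d8:H5 -> H5
  add 14.194.92.172/32 -> H0 at depth 32
  lookup 68.0.0.18: bits 01000100 walk d0:H2→d1:-→d2:-→d3:-→d4:-→d5:-→d6:-→d7:-→d8:H5 -> H5
  add 68.161.5.0/24 -> H0 at depth 24

== LOOKUPS ==
["H0","H1","H2","no-route","H2","H0","H2","H2","H5","H5","H5"]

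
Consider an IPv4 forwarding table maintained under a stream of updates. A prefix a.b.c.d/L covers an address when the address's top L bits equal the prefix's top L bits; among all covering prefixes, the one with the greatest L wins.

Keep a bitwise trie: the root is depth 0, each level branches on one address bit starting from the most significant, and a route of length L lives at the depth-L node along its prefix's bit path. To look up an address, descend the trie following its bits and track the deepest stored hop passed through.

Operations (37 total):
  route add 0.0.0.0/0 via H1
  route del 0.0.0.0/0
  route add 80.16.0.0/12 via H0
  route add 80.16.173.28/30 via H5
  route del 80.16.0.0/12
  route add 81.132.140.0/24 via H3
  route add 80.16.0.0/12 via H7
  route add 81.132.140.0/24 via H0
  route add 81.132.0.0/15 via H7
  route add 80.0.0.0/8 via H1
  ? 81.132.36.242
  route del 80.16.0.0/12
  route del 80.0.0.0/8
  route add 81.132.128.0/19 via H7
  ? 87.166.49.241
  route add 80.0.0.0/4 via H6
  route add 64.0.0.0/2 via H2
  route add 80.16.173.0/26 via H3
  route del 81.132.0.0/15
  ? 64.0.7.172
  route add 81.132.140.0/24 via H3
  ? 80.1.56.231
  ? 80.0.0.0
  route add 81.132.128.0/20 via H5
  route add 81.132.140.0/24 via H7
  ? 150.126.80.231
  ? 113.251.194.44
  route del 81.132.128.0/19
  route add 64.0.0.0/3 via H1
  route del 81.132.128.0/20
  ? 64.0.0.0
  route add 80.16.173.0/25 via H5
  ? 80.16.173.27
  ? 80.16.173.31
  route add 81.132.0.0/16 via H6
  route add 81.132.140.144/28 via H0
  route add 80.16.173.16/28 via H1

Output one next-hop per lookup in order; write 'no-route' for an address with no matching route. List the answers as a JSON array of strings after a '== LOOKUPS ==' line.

Apply in order:
  add 0.0.0.0/0 -> H1 at depth 0
  del 0.0.0.0/0 (clear depth 0)
  add 80.16.0.0/12 -> H0 at depth 12
  add 80.16.173.28/30 -> H5 at depth 30
  del 80.16.0.0/12 (clear depth 12)
  add 81.132.140.0/24 -> H3 at depth 24
  add 80.16.0.0/12 -> H7 at depth 12
  add 81.132.140.0/24 -> H0 at depth 24
  add 81.132.0.0/15 -> H7 at depth 15
  add 80.0.0.0/8 -> H1 at depth 8
  ? 81.132.36.242  path d0:-→d1:-→d2:-→d3:-→d4:-→d5:-→d6:-→d7:-→d8:-→d9:-→d10:-→d11:-→d12:-→d13:-→d14:-→d15:H7→d16:-  best=H7
  del 80.16.0.0/12 (clear depth 12)
  del 80.0.0.0/8 (clear depth 8)
  add 81.132.128.0/19 -> H7 at depth 19
  ? 87.166.49.241  path d0:-→d1:-→d2:-→d3:-→d4:-→d5:-  best=no-route
  add 80.0.0.0/4 -> H6 at depth 4
  add 64.0.0.0/2 -> H2 at depth 2
  add 80.16.173.0/26 -> H3 at depth 26
  del 81.132.0.0/15 (clear depth 15)
  ? 64.0.7.172  path d0:-→d1:-→d2:H2→d3:-  best=H2
  add 81.132.140.0/24 -> H3 at depth 24
  ? 80.1.56.231  path d0:-→d1:-→d2:H2→d3:-→d4:H6→d5:-→d6:-→d7:-→d8:-→d9:-→d10:-→d11:-  best=H6
  ? 80.0.0.0  path d0:-→d1:-→d2:H2→d3:-→d4:H6→d5:-→d6:-→d7:-→d8:-→d9:-→d10:-→d11:-  best=H6
  add 81.132.128.0/20 -> H5 at depth 20
  add 81.132.140.0/24 -> H7 at depth 24
  ? 150.126.80.231  path d0:-  best=no-route
  ? 113.251.194.44  path d0:-→d1:-→d2:H2  best=H2
  del 81.132.128.0/19 (clear depth 19)
  add 64.0.0.0/3 -> H1 at depth 3
  del 81.132.128.0/20 (clear depth 20)
  ? 64.0.0.0  path d0:-→d1:-→d2:H2→d3:H1  best=H1
  add 80.16.173.0/25 -> H5 at depth 25
  ? 80.16.173.27  path d0:-→d1:-→d2:H2→d3:H1→d4:H6→d5:-→d6:-→d7:-→d8:-→d9:-→d10:-→d11:-→d12:-→d13:-→d14:-→d15:-→d16:-→d17:-→d18:-→d19:-→d20:-→d21:-→d22:-→d23:-→d24:-→d25:H5→d26:H3→d27:-→d28:-→d29:-  best=H3
  ? 80.16.173.31  path d0:-→d1:-→d2:H2→d3:H1→d4:H6→d5:-→d6:-→d7:-→d8:-→d9:-→d10:-→d11:-→d12:-→d13:-→d14:-→d15:-→d16:-→d17:-→d18:-→d19:-→d20:-→d21:-→d22:-→d23:-→d24:-→d25:H5→d26:H3→d27:-→d28:-→d29:-→d30:H5  best=H5
  add 81.132.0.0/16 -> H6 at depth 16
  add 81.132.140.144/28 -> H0 at depth 28
  add 80.16.173.16/28 -> H1 at depth 28

== LOOKUPS ==
["H7","no-route","H2","H6","H6","no-route","H2","H1","H3","H5"]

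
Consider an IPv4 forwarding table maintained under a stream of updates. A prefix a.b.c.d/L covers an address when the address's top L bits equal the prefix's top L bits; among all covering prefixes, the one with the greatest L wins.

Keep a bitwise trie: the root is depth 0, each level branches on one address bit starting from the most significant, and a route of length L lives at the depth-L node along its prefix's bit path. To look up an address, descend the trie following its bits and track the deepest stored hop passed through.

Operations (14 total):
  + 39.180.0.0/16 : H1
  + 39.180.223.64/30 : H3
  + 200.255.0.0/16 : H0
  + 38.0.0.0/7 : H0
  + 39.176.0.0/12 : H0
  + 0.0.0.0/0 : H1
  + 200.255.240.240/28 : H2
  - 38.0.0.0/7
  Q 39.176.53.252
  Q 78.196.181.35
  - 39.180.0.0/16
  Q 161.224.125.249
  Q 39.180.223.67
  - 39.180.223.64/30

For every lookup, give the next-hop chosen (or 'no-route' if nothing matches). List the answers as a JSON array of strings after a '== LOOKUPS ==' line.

Trace:
  + 39.180.0.0/16 (H1) depth=16
  + 39.180.223.64/30 (H3) depth=30
  + 200.255.0.0/16 (H0) depth=16
  + 38.0.0.0/7 (H0) depth=7
  + 39.176.0.0/12 (H0) depth=12
  + 0.0.0.0/0 (H1) depth=0
  + 200.255.240.240/28 (H2) depth=28
  - 38.0.0.0/7 clear@7
  lookup 39.176.53.252: bits 0010011110110 walk d0:H1→d1:-→d2:-→d3:-→d4:-→d5:-→d6:-→d7:-→d8:-→d9:-→d10:-→d11:-→d12:H0→d13:- -> H0
  lookup 78.196.181.35: bits 0 walk d0:H1→d1:- -> H1
  - 39.180.0.0/16 clear@16
  lookup 161.224.125.249: bits 1 walk d0:H1→d1:- -> H1
  lookup 39.180.223.67: bits 001001111011010011011111010000 walk d0:H1→d1:-→d2:-→d3:-→d4:-→d5:-→d6:-→d7:-→d8:-→d9:-→d10:-→d11:-→d12:H0→d13:-→d14:-→d15:-→d16:-→d17:-→d18:-→d19:-→d20:-→d21:-→d22:-→d23:-→d24:-→d25:-→d26:-→d27:-→d28:-→d29:-→d30:H3 -> H3
  - 39.180.223.64/30 clear@30

== LOOKUPS ==
["H0","H1","H1","H3"]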